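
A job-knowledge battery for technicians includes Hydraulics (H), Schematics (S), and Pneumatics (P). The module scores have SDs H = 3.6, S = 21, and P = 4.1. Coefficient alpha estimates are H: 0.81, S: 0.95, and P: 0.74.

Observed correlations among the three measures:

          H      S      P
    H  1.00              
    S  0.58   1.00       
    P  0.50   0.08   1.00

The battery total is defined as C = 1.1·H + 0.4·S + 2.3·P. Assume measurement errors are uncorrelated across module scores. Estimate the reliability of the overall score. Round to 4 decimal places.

0.8877

Var(C) = 1.1²·3.6² + 0.4²·21² + 2.3²·4.1² + 2·[0.44·3.6·21·0.58 + 2.53·3.6·4.1·0.50 + 0.92·21·4.1·0.08] = 175.166 + 88.603 = 263.769.
Because errors are independent across components, Cov(Tᵢ,Tⱼ) = Cov(Xᵢ,Xⱼ); the off-diagonal part of the true-score variance is the same as above.
True-score variance = [1.1²·3.6²·0.81 + 0.4²·21²·0.95 + 2.3²·4.1²·0.74] + 88.603 = 145.539 + 88.603 = 234.141.
Reliability = 234.141 / 263.769 = 0.8877.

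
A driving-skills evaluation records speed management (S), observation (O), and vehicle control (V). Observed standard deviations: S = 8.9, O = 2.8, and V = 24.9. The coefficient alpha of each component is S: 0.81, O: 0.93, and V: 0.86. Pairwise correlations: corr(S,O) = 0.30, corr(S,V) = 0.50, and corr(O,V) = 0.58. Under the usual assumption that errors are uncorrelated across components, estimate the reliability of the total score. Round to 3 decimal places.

0.900

Var(S+O+V) = 8.9² + 2.8² + 24.9² + 2·[8.9·2.8·0.30 + 8.9·24.9·0.50 + 2.8·24.9·0.58] = 707.06 + 317.437 = 1024.5.
Because errors are independent across components, Cov(Tᵢ,Tⱼ) = Cov(Xᵢ,Xⱼ); the off-diagonal part of the true-score variance is the same as above.
True-score variance = [8.9²·0.81 + 2.8²·0.93 + 24.9²·0.86] + 317.437 = 604.66 + 317.437 = 922.097.
Reliability = 922.097 / 1024.5 = 0.900.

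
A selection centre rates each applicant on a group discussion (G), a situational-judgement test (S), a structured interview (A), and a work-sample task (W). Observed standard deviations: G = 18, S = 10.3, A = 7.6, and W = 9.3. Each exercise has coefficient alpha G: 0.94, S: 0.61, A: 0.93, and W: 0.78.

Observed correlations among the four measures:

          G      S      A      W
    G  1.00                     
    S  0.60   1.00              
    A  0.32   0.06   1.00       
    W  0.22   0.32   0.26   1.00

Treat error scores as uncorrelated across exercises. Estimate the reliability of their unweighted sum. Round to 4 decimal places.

Var(G+S+A+W) = 18² + 10.3² + 7.6² + 9.3² + 2·[18·10.3·0.60 + 18·7.6·0.32 + 18·9.3·0.22 + 10.3·7.6·0.06 + 10.3·9.3·0.32 + 7.6·9.3·0.26] = 574.34 + 491.141 = 1065.48.
Under uncorrelated errors the observed covariances equal the true-score covariances, so only the own-variance terms attenuate.
True-score variance = [18²·0.94 + 10.3²·0.61 + 7.6²·0.93 + 9.3²·0.78] + 491.141 = 490.454 + 491.141 = 981.595.
Reliability = 981.595 / 1065.48 = 0.9213.

0.9213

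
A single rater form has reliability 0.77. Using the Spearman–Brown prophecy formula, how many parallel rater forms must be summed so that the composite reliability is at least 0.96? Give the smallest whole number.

8

k ≥ ρ*(1−ρ₁)/(ρ₁(1−ρ*)) = 0.96·0.23 / (0.77·0.04) = 7.169.
Smallest integer k = 8.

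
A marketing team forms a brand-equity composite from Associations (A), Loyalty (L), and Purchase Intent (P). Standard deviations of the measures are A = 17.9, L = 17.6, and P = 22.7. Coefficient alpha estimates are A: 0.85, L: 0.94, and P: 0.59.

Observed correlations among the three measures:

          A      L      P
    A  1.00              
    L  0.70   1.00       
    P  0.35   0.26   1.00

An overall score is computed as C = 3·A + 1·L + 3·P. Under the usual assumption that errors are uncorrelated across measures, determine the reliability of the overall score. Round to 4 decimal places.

Var(C) = 3²·17.9² + 17.6² + 3²·22.7² + 2·[3·17.9·17.6·0.70 + 9·17.9·22.7·0.35 + 3·17.6·22.7·0.26] = 7831.06 + 4506.3 = 12337.4.
Because errors are independent across components, Cov(Tᵢ,Tⱼ) = Cov(Xᵢ,Xⱼ); the off-diagonal part of the true-score variance is the same as above.
True-score variance = [3²·17.9²·0.85 + 17.6²·0.94 + 3²·22.7²·0.59] + 4506.3 = 5478.5 + 4506.3 = 9984.8.
Reliability = 9984.8 / 12337.4 = 0.8093.

0.8093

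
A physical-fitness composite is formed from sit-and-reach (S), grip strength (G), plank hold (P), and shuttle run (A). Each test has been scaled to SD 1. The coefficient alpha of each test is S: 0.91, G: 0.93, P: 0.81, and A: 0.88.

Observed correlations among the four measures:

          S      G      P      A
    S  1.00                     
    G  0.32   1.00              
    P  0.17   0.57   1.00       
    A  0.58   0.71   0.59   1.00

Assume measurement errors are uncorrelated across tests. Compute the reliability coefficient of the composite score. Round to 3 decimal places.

Var(S+G+P+A) = 4 + 2·[0.32 + 0.17 + 0.58 + 0.57 + 0.71 + 0.59] = 4 + 5.88 = 9.88.
With uncorrelated errors the cross-covariances are all true-score covariance, so they carry over unchanged; only the diagonal terms shrink to ρᵢσᵢ².
True-score variance = [0.91 + 0.93 + 0.81 + 0.88] + 5.88 = 3.53 + 5.88 = 9.41.
Reliability = 9.41 / 9.88 = 0.952.

0.952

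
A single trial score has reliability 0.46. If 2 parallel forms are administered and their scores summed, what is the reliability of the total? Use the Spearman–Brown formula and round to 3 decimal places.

0.630

ρ_k = kρ / (1 + (k−1)ρ) = 2·0.46 / (1 + 1·0.46) = 0.920 / 1.460 = 0.630.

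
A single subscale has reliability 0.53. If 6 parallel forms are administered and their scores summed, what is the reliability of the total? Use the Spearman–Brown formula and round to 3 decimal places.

ρ_k = kρ / (1 + (k−1)ρ) = 6·0.53 / (1 + 5·0.53) = 3.180 / 3.650 = 0.871.

0.871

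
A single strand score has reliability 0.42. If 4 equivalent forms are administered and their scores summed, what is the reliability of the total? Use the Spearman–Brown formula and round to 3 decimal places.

ρ_k = kρ / (1 + (k−1)ρ) = 4·0.42 / (1 + 3·0.42) = 1.680 / 2.260 = 0.743.

0.743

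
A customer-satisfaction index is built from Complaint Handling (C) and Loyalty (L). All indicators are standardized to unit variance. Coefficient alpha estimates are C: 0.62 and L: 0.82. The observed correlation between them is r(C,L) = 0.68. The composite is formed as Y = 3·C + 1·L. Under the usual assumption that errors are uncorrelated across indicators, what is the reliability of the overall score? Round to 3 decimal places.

0.744

Var(Y) = 3² + 1 + 2·[3·0.68] = 10 + 4.08 = 14.08.
Under uncorrelated errors the observed covariances equal the true-score covariances, so only the own-variance terms attenuate.
True-score variance = [3²·0.62 + 0.82] + 4.08 = 6.4 + 4.08 = 10.48.
Reliability = 10.48 / 14.08 = 0.744.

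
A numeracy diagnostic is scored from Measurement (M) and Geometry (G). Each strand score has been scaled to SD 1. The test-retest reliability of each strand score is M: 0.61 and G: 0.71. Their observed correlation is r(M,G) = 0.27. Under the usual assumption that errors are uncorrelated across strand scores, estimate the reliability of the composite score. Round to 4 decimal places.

Var(M+G) = 2 + 2·[0.27] = 2 + 0.54 = 2.54.
With uncorrelated errors the cross-covariances are all true-score covariance, so they carry over unchanged; only the diagonal terms shrink to ρᵢσᵢ².
True-score variance = [0.61 + 0.71] + 0.54 = 1.32 + 0.54 = 1.86.
Reliability = 1.86 / 2.54 = 0.7323.

0.7323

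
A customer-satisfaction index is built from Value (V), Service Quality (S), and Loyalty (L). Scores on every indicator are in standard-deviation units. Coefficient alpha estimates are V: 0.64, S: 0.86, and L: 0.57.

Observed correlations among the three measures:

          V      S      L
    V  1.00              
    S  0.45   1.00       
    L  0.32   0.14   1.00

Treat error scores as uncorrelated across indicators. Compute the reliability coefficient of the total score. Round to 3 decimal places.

Var(V+S+L) = 3 + 2·[0.45 + 0.32 + 0.14] = 3 + 1.82 = 4.82.
Because errors are independent across components, Cov(Tᵢ,Tⱼ) = Cov(Xᵢ,Xⱼ); the off-diagonal part of the true-score variance is the same as above.
True-score variance = [0.64 + 0.86 + 0.57] + 1.82 = 2.07 + 1.82 = 3.89.
Reliability = 3.89 / 4.82 = 0.807.

0.807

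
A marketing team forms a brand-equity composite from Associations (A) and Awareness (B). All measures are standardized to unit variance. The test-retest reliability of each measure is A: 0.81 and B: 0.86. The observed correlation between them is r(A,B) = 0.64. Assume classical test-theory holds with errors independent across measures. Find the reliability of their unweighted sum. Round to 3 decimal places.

0.899

Var(A+B) = 2 + 2·[0.64] = 2 + 1.28 = 3.28.
Under uncorrelated errors the observed covariances equal the true-score covariances, so only the own-variance terms attenuate.
True-score variance = [0.81 + 0.86] + 1.28 = 1.67 + 1.28 = 2.95.
Reliability = 2.95 / 3.28 = 0.899.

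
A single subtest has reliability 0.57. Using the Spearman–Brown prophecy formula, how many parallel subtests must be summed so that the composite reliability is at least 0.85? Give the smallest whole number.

5

k ≥ ρ*(1−ρ₁)/(ρ₁(1−ρ*)) = 0.85·0.43 / (0.57·0.15) = 4.275.
Smallest integer k = 5.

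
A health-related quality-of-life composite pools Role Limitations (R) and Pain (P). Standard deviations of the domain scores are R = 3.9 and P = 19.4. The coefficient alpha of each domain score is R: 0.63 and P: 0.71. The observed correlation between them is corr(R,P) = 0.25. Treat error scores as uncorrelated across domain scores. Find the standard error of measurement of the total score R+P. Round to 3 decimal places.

Var(total) = 391.57 + 37.83 = 429.4.
True-score variance = 276.798 + 37.83 = 314.628, so reliability = 0.7327.
Error variance = 429.4 − 314.628 = 114.772; SEM = √114.772 = 10.713.

10.713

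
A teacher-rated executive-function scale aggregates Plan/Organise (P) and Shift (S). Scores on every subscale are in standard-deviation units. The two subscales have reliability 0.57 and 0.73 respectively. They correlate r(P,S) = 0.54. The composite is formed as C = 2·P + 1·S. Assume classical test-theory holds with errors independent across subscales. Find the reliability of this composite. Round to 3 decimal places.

Var(C) = 2² + 1 + 2·[2·0.54] = 5 + 2.16 = 7.16.
Because errors are independent across components, Cov(Tᵢ,Tⱼ) = Cov(Xᵢ,Xⱼ); the off-diagonal part of the true-score variance is the same as above.
True-score variance = [2²·0.57 + 0.73] + 2.16 = 3.01 + 2.16 = 5.17.
Reliability = 5.17 / 7.16 = 0.722.

0.722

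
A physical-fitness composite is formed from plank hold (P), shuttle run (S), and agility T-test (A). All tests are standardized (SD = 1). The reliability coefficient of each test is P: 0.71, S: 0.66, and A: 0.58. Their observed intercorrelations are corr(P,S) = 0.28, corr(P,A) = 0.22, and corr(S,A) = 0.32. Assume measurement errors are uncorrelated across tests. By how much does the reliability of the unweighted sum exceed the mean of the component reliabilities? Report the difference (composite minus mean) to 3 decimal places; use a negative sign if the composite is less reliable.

Var(sum) = 3 + 1.64 = 4.64; true-score variance = 1.95 + 1.64 = 3.59; composite reliability = 0.7737.
Mean component reliability = 0.6500.
Difference = 0.7737 − 0.6500 = 0.124.

0.124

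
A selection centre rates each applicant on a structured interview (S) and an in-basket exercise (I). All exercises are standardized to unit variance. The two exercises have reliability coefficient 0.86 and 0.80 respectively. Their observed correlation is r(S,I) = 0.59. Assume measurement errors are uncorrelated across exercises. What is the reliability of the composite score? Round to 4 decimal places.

Var(S+I) = 2 + 2·[0.59] = 2 + 1.18 = 3.18.
Under uncorrelated errors the observed covariances equal the true-score covariances, so only the own-variance terms attenuate.
True-score variance = [0.86 + 0.80] + 1.18 = 1.66 + 1.18 = 2.84.
Reliability = 2.84 / 3.18 = 0.8931.

0.8931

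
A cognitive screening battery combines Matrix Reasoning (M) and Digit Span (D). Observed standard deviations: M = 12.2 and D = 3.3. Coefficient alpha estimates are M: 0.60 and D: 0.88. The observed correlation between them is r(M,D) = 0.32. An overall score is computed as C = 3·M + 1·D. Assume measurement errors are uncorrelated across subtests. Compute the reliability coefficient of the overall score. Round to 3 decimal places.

0.624

Var(C) = 3²·12.2² + 3.3² + 2·[3·12.2·3.3·0.32] = 1350.45 + 77.2992 = 1427.75.
With uncorrelated errors the cross-covariances are all true-score covariance, so they carry over unchanged; only the diagonal terms shrink to ρᵢσᵢ².
True-score variance = [3²·12.2²·0.60 + 3.3²·0.88] + 77.2992 = 813.319 + 77.2992 = 890.618.
Reliability = 890.618 / 1427.75 = 0.624.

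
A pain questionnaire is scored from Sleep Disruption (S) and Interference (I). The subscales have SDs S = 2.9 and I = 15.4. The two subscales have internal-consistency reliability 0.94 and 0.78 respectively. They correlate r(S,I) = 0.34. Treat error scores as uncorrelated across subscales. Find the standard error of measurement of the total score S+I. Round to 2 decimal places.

7.26

Var(total) = 245.57 + 30.3688 = 275.939.
True-score variance = 192.89 + 30.3688 = 223.259, so reliability = 0.8091.
Error variance = 275.939 − 223.259 = 52.6798; SEM = √52.6798 = 7.26.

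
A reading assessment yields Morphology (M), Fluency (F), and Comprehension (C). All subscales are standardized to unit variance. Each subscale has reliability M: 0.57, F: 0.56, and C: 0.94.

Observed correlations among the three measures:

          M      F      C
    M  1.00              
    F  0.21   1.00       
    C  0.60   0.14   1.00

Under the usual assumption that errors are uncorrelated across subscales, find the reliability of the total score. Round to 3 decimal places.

Var(M+F+C) = 3 + 2·[0.21 + 0.60 + 0.14] = 3 + 1.9 = 4.9.
Because errors are independent across components, Cov(Tᵢ,Tⱼ) = Cov(Xᵢ,Xⱼ); the off-diagonal part of the true-score variance is the same as above.
True-score variance = [0.57 + 0.56 + 0.94] + 1.9 = 2.07 + 1.9 = 3.97.
Reliability = 3.97 / 4.9 = 0.810.

0.810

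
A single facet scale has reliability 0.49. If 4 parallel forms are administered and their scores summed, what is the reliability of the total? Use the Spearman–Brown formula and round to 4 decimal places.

ρ_k = kρ / (1 + (k−1)ρ) = 4·0.49 / (1 + 3·0.49) = 1.960 / 2.470 = 0.7935.

0.7935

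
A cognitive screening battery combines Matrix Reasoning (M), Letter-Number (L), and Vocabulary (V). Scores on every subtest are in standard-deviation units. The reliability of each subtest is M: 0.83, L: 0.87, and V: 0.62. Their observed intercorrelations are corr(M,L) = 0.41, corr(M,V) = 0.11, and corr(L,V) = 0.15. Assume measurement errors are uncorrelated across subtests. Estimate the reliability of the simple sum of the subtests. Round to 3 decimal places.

0.843

Var(M+L+V) = 3 + 2·[0.41 + 0.11 + 0.15] = 3 + 1.34 = 4.34.
With uncorrelated errors the cross-covariances are all true-score covariance, so they carry over unchanged; only the diagonal terms shrink to ρᵢσᵢ².
True-score variance = [0.83 + 0.87 + 0.62] + 1.34 = 2.32 + 1.34 = 3.66.
Reliability = 3.66 / 4.34 = 0.843.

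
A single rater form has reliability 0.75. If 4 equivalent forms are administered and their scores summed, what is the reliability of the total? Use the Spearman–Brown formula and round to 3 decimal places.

0.923

ρ_k = kρ / (1 + (k−1)ρ) = 4·0.75 / (1 + 3·0.75) = 3.000 / 3.250 = 0.923.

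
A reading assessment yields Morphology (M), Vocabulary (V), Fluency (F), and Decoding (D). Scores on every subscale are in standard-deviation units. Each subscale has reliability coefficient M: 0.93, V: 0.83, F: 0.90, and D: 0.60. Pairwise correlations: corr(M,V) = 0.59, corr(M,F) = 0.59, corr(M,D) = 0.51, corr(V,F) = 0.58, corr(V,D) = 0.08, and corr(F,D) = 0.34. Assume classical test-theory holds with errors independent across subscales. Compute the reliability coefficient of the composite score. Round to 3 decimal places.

0.921

Var(M+V+F+D) = 4 + 2·[0.59 + 0.59 + 0.51 + 0.58 + 0.08 + 0.34] = 4 + 5.38 = 9.38.
Because errors are independent across components, Cov(Tᵢ,Tⱼ) = Cov(Xᵢ,Xⱼ); the off-diagonal part of the true-score variance is the same as above.
True-score variance = [0.93 + 0.83 + 0.90 + 0.60] + 5.38 = 3.26 + 5.38 = 8.64.
Reliability = 8.64 / 9.38 = 0.921.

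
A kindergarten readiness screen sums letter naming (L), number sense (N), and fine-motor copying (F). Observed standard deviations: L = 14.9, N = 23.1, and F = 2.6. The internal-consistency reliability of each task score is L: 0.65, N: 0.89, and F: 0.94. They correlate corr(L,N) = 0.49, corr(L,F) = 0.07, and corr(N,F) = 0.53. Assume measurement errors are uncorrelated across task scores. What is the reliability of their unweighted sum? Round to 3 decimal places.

0.883

Var(L+N+F) = 14.9² + 23.1² + 2.6² + 2·[14.9·23.1·0.49 + 14.9·2.6·0.07 + 23.1·2.6·0.53] = 762.38 + 406.393 = 1168.77.
Because errors are independent across components, Cov(Tᵢ,Tⱼ) = Cov(Xᵢ,Xⱼ); the off-diagonal part of the true-score variance is the same as above.
True-score variance = [14.9²·0.65 + 23.1²·0.89 + 2.6²·0.94] + 406.393 = 625.574 + 406.393 = 1031.97.
Reliability = 1031.97 / 1168.77 = 0.883.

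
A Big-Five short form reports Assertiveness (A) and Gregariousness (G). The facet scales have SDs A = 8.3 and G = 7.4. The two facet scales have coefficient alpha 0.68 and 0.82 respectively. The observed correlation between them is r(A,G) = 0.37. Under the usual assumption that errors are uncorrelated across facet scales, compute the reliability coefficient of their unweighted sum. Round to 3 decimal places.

Var(A+G) = 8.3² + 7.4² + 2·[8.3·7.4·0.37] = 123.65 + 45.4508 = 169.101.
With uncorrelated errors the cross-covariances are all true-score covariance, so they carry over unchanged; only the diagonal terms shrink to ρᵢσᵢ².
True-score variance = [8.3²·0.68 + 7.4²·0.82] + 45.4508 = 91.7484 + 45.4508 = 137.199.
Reliability = 137.199 / 169.101 = 0.811.

0.811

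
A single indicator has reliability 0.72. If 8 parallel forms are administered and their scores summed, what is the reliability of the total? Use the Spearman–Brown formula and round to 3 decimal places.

0.954

ρ_k = kρ / (1 + (k−1)ρ) = 8·0.72 / (1 + 7·0.72) = 5.760 / 6.040 = 0.954.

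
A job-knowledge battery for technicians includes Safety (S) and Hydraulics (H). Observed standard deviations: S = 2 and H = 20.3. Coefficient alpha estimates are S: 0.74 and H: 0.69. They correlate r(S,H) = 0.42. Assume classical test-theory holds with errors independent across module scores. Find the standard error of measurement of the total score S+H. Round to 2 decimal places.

11.35

Var(total) = 416.09 + 34.104 = 450.194.
True-score variance = 287.302 + 34.104 = 321.406, so reliability = 0.7139.
Error variance = 450.194 − 321.406 = 128.788; SEM = √128.788 = 11.35.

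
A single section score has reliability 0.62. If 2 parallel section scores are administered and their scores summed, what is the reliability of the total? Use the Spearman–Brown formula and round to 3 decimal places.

ρ_k = kρ / (1 + (k−1)ρ) = 2·0.62 / (1 + 1·0.62) = 1.240 / 1.620 = 0.765.

0.765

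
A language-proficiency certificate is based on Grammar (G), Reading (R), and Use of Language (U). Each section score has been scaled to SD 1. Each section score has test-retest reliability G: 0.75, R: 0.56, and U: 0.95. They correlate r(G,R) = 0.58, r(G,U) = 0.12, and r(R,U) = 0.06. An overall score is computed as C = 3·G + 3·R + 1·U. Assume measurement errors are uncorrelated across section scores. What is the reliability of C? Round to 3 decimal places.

0.795

Var(C) = 3² + 3² + 1 + 2·[9·0.58 + 3·0.12 + 3·0.06] = 19 + 11.52 = 30.52.
Because errors are independent across components, Cov(Tᵢ,Tⱼ) = Cov(Xᵢ,Xⱼ); the off-diagonal part of the true-score variance is the same as above.
True-score variance = [3²·0.75 + 3²·0.56 + 0.95] + 11.52 = 12.74 + 11.52 = 24.26.
Reliability = 24.26 / 30.52 = 0.795.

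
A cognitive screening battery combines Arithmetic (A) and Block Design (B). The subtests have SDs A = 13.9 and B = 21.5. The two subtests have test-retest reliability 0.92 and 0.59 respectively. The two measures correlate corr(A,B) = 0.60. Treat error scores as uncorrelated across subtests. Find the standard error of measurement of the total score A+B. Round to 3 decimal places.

14.317

Var(total) = 655.46 + 358.62 = 1014.08.
True-score variance = 450.481 + 358.62 = 809.101, so reliability = 0.7979.
Error variance = 1014.08 − 809.101 = 204.979; SEM = √204.979 = 14.317.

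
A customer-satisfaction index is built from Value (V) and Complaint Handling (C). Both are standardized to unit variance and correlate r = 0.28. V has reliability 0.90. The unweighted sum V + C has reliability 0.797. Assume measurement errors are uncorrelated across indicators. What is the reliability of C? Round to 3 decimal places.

0.580

Var(V+C) = 2 + 2·0.28 = 2.560.
True-score variance = ρ_V + ρ_C + 2·0.28, so 0.797 = (0.90 + ρ_C + 0.56) / 2.560.
ρ_C = 0.797·2.560 − 0.90 − 0.56 = 0.580.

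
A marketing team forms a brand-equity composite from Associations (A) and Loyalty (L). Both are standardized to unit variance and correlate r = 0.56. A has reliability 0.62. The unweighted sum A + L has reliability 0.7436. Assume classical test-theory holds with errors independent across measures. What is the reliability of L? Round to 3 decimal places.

Var(A+L) = 2 + 2·0.56 = 3.120.
True-score variance = ρ_A + ρ_L + 2·0.56, so 0.7436 = (0.62 + ρ_L + 1.12) / 3.120.
ρ_L = 0.7436·3.120 − 0.62 − 1.12 = 0.580.

0.580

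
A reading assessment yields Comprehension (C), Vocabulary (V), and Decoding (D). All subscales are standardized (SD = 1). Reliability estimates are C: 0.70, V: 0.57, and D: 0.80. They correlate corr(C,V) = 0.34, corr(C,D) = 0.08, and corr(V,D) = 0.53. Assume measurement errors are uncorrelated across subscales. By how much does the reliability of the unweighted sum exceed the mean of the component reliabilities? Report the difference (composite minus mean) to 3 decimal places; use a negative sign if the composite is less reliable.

0.120

Var(sum) = 3 + 1.9 = 4.9; true-score variance = 2.07 + 1.9 = 3.97; composite reliability = 0.8102.
Mean component reliability = 0.6900.
Difference = 0.8102 − 0.6900 = 0.120.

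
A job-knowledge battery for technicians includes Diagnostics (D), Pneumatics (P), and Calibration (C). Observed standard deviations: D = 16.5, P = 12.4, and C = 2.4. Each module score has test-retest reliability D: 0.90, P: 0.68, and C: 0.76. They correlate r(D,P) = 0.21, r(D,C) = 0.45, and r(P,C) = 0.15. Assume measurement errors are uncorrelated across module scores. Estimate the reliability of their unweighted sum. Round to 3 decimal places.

0.862

Var(D+P+C) = 16.5² + 12.4² + 2.4² + 2·[16.5·12.4·0.21 + 16.5·2.4·0.45 + 12.4·2.4·0.15] = 431.77 + 130.5 = 562.27.
Because errors are independent across components, Cov(Tᵢ,Tⱼ) = Cov(Xᵢ,Xⱼ); the off-diagonal part of the true-score variance is the same as above.
True-score variance = [16.5²·0.90 + 12.4²·0.68 + 2.4²·0.76] + 130.5 = 353.959 + 130.5 = 484.459.
Reliability = 484.459 / 562.27 = 0.862.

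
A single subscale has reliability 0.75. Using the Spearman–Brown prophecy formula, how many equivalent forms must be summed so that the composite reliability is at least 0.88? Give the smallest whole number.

3

k ≥ ρ*(1−ρ₁)/(ρ₁(1−ρ*)) = 0.88·0.25 / (0.75·0.12) = 2.444.
Smallest integer k = 3.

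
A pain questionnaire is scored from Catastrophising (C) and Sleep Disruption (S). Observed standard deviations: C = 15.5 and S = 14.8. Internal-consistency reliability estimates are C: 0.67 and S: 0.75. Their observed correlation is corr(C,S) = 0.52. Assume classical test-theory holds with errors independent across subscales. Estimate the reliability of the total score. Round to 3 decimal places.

Var(C+S) = 15.5² + 14.8² + 2·[15.5·14.8·0.52] = 459.29 + 238.576 = 697.866.
Because errors are independent across components, Cov(Tᵢ,Tⱼ) = Cov(Xᵢ,Xⱼ); the off-diagonal part of the true-score variance is the same as above.
True-score variance = [15.5²·0.67 + 14.8²·0.75] + 238.576 = 325.248 + 238.576 = 563.824.
Reliability = 563.824 / 697.866 = 0.808.

0.808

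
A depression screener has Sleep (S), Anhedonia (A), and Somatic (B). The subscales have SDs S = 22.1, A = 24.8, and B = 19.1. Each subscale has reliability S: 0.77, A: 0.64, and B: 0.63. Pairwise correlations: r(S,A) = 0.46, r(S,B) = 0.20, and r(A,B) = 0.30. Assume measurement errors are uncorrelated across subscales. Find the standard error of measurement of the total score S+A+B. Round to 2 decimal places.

Var(total) = 1468.26 + 957.286 = 2425.55.
True-score variance = 999.532 + 957.286 = 1956.82, so reliability = 0.8068.
Error variance = 2425.55 − 1956.82 = 468.728; SEM = √468.728 = 21.65.

21.65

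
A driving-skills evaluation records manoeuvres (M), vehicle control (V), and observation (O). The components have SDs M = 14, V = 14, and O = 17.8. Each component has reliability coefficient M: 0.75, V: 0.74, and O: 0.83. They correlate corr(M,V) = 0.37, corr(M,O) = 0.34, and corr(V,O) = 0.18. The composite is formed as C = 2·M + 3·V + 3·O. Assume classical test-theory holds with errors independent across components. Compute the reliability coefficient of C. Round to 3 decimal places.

Var(C) = 2²·14² + 3²·14² + 3²·17.8² + 2·[6·14·14·0.37 + 6·14·17.8·0.34 + 9·14·17.8·0.18] = 5399.56 + 2694.38 = 8093.94.
With uncorrelated errors the cross-covariances are all true-score covariance, so they carry over unchanged; only the diagonal terms shrink to ρᵢσᵢ².
True-score variance = [2²·14²·0.75 + 3²·14²·0.74 + 3²·17.8²·0.83] + 2694.38 = 4260.15 + 2694.38 = 6954.54.
Reliability = 6954.54 / 8093.94 = 0.859.

0.859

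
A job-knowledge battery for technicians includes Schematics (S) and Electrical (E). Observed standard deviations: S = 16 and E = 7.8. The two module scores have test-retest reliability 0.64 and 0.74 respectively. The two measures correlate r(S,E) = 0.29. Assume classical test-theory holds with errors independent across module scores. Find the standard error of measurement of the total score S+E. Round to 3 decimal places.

10.391

Var(total) = 316.84 + 72.384 = 389.224.
True-score variance = 208.862 + 72.384 = 281.246, so reliability = 0.7226.
Error variance = 389.224 − 281.246 = 107.978; SEM = √107.978 = 10.391.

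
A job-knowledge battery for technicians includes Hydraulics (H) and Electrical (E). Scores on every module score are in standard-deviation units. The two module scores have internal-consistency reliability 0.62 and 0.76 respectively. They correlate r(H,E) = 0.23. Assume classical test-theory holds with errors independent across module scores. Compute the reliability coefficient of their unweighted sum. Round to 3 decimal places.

0.748

Var(H+E) = 2 + 2·[0.23] = 2 + 0.46 = 2.46.
Under uncorrelated errors the observed covariances equal the true-score covariances, so only the own-variance terms attenuate.
True-score variance = [0.62 + 0.76] + 0.46 = 1.38 + 0.46 = 1.84.
Reliability = 1.84 / 2.46 = 0.748.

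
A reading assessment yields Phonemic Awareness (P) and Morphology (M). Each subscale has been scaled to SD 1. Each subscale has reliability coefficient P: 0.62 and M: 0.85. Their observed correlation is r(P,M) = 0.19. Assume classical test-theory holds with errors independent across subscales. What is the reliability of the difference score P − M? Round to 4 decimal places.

Var(P−M) = 1 + 1 − 2·0.19 = 2 − 0.38 = 1.62.
With uncorrelated errors the cross-covariances are all true-score covariance, so they carry over unchanged; only the diagonal terms shrink to ρᵢσᵢ².
True-score variance = [0.62 + 0.85] − 0.38 = 1.47 − 0.38 = 1.09.
Reliability = 1.09 / 1.62 = 0.6728.

0.6728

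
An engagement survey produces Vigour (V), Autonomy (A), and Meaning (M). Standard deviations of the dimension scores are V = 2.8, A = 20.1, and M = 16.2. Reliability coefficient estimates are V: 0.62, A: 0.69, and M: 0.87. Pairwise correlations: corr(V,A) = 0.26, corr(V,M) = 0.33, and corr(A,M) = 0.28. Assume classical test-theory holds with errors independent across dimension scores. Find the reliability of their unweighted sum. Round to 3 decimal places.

0.823

Var(V+A+M) = 2.8² + 20.1² + 16.2² + 2·[2.8·20.1·0.26 + 2.8·16.2·0.33 + 20.1·16.2·0.28] = 674.29 + 241.55 = 915.84.
With uncorrelated errors the cross-covariances are all true-score covariance, so they carry over unchanged; only the diagonal terms shrink to ρᵢσᵢ².
True-score variance = [2.8²·0.62 + 20.1²·0.69 + 16.2²·0.87] + 241.55 = 511.951 + 241.55 = 753.501.
Reliability = 753.501 / 915.84 = 0.823.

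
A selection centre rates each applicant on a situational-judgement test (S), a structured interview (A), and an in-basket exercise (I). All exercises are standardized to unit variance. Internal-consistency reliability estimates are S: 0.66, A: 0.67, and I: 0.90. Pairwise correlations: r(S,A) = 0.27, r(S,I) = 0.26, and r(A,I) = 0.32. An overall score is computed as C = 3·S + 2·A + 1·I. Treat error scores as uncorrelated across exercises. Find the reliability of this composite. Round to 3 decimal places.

0.777

Var(C) = 3² + 2² + 1 + 2·[6·0.27 + 3·0.26 + 2·0.32] = 14 + 6.08 = 20.08.
With uncorrelated errors the cross-covariances are all true-score covariance, so they carry over unchanged; only the diagonal terms shrink to ρᵢσᵢ².
True-score variance = [3²·0.66 + 2²·0.67 + 0.90] + 6.08 = 9.52 + 6.08 = 15.6.
Reliability = 15.6 / 20.08 = 0.777.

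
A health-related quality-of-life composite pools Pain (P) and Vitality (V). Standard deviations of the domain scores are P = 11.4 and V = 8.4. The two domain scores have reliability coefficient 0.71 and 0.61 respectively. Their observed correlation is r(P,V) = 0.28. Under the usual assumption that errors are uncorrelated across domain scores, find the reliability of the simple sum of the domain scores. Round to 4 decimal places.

Var(P+V) = 11.4² + 8.4² + 2·[11.4·8.4·0.28] = 200.52 + 53.6256 = 254.146.
With uncorrelated errors the cross-covariances are all true-score covariance, so they carry over unchanged; only the diagonal terms shrink to ρᵢσᵢ².
True-score variance = [11.4²·0.71 + 8.4²·0.61] + 53.6256 = 135.313 + 53.6256 = 188.939.
Reliability = 188.939 / 254.146 = 0.7434.

0.7434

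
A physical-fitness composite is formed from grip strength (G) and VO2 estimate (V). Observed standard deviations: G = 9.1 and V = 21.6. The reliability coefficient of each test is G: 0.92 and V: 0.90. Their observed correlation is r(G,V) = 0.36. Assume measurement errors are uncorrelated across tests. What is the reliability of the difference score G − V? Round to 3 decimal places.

0.869

Var(G−V) = 9.1² + 21.6² − 2·9.1·21.6·0.36 = 549.37 − 141.523 = 407.847.
Because errors are independent across components, Cov(Tᵢ,Tⱼ) = Cov(Xᵢ,Xⱼ); the off-diagonal part of the true-score variance is the same as above.
True-score variance = [9.1²·0.92 + 21.6²·0.90] − 141.523 = 496.089 − 141.523 = 354.566.
Reliability = 354.566 / 407.847 = 0.869.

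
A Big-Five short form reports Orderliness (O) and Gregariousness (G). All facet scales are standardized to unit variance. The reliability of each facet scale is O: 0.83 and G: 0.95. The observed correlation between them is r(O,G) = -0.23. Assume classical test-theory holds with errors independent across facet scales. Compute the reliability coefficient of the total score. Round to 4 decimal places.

0.8571

Var(O+G) = 2 + 2·[(-0.23)] = 2 − 0.46 = 1.54.
With uncorrelated errors the cross-covariances are all true-score covariance, so they carry over unchanged; only the diagonal terms shrink to ρᵢσᵢ².
True-score variance = [0.83 + 0.95] − 0.46 = 1.78 − 0.46 = 1.32.
Reliability = 1.32 / 1.54 = 0.8571.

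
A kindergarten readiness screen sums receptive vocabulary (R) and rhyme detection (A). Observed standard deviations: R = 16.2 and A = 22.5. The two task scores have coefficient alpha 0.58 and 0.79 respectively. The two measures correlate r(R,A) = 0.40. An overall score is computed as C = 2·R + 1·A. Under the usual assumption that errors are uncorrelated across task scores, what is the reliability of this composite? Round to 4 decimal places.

0.7442

Var(C) = 2²·16.2² + 22.5² + 2·[2·16.2·22.5·0.40] = 1556.01 + 583.2 = 2139.21.
With uncorrelated errors the cross-covariances are all true-score covariance, so they carry over unchanged; only the diagonal terms shrink to ρᵢσᵢ².
True-score variance = [2²·16.2²·0.58 + 22.5²·0.79] + 583.2 = 1008.8 + 583.2 = 1592.
Reliability = 1592 / 2139.21 = 0.7442.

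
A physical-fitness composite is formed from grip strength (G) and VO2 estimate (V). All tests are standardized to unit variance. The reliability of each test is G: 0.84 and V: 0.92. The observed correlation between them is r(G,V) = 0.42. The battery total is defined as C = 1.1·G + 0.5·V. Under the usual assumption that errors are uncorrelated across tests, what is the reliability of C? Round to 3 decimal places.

0.889

Var(C) = 1.1² + 0.5² + 2·[0.55·0.42] = 1.46 + 0.462 = 1.922.
Because errors are independent across components, Cov(Tᵢ,Tⱼ) = Cov(Xᵢ,Xⱼ); the off-diagonal part of the true-score variance is the same as above.
True-score variance = [1.1²·0.84 + 0.5²·0.92] + 0.462 = 1.2464 + 0.462 = 1.7084.
Reliability = 1.7084 / 1.922 = 0.889.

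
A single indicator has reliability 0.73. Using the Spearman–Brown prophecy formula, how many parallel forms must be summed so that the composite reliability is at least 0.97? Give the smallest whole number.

12

k ≥ ρ*(1−ρ₁)/(ρ₁(1−ρ*)) = 0.97·0.27 / (0.73·0.03) = 11.959.
Smallest integer k = 12.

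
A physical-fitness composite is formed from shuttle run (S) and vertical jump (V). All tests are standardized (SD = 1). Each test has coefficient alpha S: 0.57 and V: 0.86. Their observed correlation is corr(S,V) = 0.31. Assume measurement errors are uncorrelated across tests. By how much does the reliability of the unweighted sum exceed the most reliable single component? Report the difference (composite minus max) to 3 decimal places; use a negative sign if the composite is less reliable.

-0.078

Var(sum) = 2 + 0.62 = 2.62; true-score variance = 1.43 + 0.62 = 2.05; composite reliability = 0.7824.
Max component reliability = 0.8600.
Difference = 0.7824 − 0.8600 = -0.078.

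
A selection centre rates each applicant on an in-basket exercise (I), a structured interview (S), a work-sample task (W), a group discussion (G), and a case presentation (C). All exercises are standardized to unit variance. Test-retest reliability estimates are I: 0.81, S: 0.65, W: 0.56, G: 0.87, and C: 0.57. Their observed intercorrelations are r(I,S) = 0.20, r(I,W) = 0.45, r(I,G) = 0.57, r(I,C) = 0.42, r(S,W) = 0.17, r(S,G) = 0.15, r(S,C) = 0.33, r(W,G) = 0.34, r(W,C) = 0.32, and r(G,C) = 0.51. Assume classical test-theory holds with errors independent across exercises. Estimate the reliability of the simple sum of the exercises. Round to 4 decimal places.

0.8708

Var(I+S+W+G+C) = 5 + 2·[0.20 + 0.45 + 0.57 + 0.42 + 0.17 + 0.15 + 0.33 + 0.34 + 0.32 + 0.51] = 5 + 6.92 = 11.92.
With uncorrelated errors the cross-covariances are all true-score covariance, so they carry over unchanged; only the diagonal terms shrink to ρᵢσᵢ².
True-score variance = [0.81 + 0.65 + 0.56 + 0.87 + 0.57] + 6.92 = 3.46 + 6.92 = 10.38.
Reliability = 10.38 / 11.92 = 0.8708.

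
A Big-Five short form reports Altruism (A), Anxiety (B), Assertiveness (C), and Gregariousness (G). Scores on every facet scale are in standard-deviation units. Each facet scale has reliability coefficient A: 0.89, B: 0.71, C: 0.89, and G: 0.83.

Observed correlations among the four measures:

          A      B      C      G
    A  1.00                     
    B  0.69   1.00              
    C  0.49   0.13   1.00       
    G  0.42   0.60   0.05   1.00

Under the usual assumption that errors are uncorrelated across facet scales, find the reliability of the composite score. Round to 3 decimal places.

Var(A+B+C+G) = 4 + 2·[0.69 + 0.49 + 0.42 + 0.13 + 0.60 + 0.05] = 4 + 4.76 = 8.76.
Under uncorrelated errors the observed covariances equal the true-score covariances, so only the own-variance terms attenuate.
True-score variance = [0.89 + 0.71 + 0.89 + 0.83] + 4.76 = 3.32 + 4.76 = 8.08.
Reliability = 8.08 / 8.76 = 0.922.

0.922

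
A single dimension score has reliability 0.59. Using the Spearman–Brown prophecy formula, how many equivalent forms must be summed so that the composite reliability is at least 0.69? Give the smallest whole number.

k ≥ ρ*(1−ρ₁)/(ρ₁(1−ρ*)) = 0.69·0.41 / (0.59·0.31) = 1.547.
Smallest integer k = 2.

2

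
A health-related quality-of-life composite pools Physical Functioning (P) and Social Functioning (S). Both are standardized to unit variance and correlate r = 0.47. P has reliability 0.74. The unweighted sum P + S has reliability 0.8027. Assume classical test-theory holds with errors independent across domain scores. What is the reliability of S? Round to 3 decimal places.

Var(P+S) = 2 + 2·0.47 = 2.940.
True-score variance = ρ_P + ρ_S + 2·0.47, so 0.8027 = (0.74 + ρ_S + 0.94) / 2.940.
ρ_S = 0.8027·2.940 − 0.74 − 0.94 = 0.680.

0.680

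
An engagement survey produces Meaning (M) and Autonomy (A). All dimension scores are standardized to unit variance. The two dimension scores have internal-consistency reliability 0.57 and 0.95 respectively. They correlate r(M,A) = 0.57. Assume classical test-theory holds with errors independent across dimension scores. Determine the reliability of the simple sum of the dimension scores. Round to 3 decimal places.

Var(M+A) = 2 + 2·[0.57] = 2 + 1.14 = 3.14.
With uncorrelated errors the cross-covariances are all true-score covariance, so they carry over unchanged; only the diagonal terms shrink to ρᵢσᵢ².
True-score variance = [0.57 + 0.95] + 1.14 = 1.52 + 1.14 = 2.66.
Reliability = 2.66 / 3.14 = 0.847.

0.847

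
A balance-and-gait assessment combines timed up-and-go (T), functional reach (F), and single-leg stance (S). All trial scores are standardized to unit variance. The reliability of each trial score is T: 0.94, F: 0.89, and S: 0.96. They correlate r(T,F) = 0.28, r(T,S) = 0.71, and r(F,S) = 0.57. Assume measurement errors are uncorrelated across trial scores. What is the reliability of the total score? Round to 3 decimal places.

0.966

Var(T+F+S) = 3 + 2·[0.28 + 0.71 + 0.57] = 3 + 3.12 = 6.12.
Under uncorrelated errors the observed covariances equal the true-score covariances, so only the own-variance terms attenuate.
True-score variance = [0.94 + 0.89 + 0.96] + 3.12 = 2.79 + 3.12 = 5.91.
Reliability = 5.91 / 6.12 = 0.966.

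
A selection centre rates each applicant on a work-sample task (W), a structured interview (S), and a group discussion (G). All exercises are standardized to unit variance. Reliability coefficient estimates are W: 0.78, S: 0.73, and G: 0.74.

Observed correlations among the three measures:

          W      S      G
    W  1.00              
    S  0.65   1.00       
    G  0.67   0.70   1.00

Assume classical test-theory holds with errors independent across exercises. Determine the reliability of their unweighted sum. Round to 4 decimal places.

0.8935

Var(W+S+G) = 3 + 2·[0.65 + 0.67 + 0.70] = 3 + 4.04 = 7.04.
Because errors are independent across components, Cov(Tᵢ,Tⱼ) = Cov(Xᵢ,Xⱼ); the off-diagonal part of the true-score variance is the same as above.
True-score variance = [0.78 + 0.73 + 0.74] + 4.04 = 2.25 + 4.04 = 6.29.
Reliability = 6.29 / 7.04 = 0.8935.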